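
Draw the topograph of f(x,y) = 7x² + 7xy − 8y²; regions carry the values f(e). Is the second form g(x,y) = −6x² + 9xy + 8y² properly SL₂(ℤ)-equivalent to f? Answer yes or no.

D₁ = 273, D₂ = 273
river cycle of f (length 8): (-8, 9, 6), (6, 15, -2), (-2, 13, 13), (13, 13, -2), (-2, 15, 6), (6, 9, -8), (-8, 7, 7), (7, 7, -8)
river cycle of g (length 8): (8, 7, -7), (-7, 7, 8), (8, 9, -6), (-6, 15, 2), (2, 13, -13), (-13, 13, 2), (2, 15, -6), (-6, 9, 8)
cycles differ ⇒ inequivalent

no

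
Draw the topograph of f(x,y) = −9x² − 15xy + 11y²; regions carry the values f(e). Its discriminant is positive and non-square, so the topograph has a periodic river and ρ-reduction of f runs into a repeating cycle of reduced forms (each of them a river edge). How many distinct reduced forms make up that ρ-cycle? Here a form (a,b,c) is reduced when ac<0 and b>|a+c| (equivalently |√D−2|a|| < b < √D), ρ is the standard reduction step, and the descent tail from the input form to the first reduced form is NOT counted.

D = 621, ⌊√D⌋ = 24
descent: ρ → (11,15,-9)  [lands on river]
river: ρ → (-9,21,5)
river: ρ → (5,19,-13)
river: ρ → (-13,7,11)
ρ-cycle length = 4 (tail of 1 descent step not counted)

4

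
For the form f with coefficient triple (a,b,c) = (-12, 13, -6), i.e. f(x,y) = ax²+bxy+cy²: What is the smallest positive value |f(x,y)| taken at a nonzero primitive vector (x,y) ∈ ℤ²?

translate: b→11 (≡-13 mod 24), so (12,-13,6)→(12,11,5)
flip: (12,11,5)→(5,-11,12)
translate: b→-1 (≡-11 mod 10), so (5,-11,12)→(5,-1,6)
reduced (well bottom): (5,-1,6) with a≤c, −a<b≤a
well minimum |f| = |-5| = 5 (negative-definite)

5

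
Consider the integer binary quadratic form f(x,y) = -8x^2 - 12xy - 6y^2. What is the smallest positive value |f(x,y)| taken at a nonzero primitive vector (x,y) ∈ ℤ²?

translate: b→-4 (≡12 mod 16), so (8,12,6)→(8,-4,2)
flip: (8,-4,2)→(2,4,8)
translate: b→0 (≡4 mod 4), so (2,4,8)→(2,0,6)
reduced (well bottom): (2,0,6) with a≤c, −a<b≤a
well minimum |f| = |-2| = 2 (negative-definite)

2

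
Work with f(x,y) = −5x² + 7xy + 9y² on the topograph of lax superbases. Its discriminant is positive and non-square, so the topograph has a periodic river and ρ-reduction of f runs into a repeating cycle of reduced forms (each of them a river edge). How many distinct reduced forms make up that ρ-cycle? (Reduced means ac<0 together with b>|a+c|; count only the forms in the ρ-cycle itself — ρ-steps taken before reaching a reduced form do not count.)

D = 229, ⌊√D⌋ = 15
river: ρ → (9,11,-3)
river: ρ → (-3,13,5)
river: ρ → (5,7,-9)
river: ρ → (-9,11,3)
river: ρ → (3,13,-5)
river: ρ → (-5,7,9)
ρ-cycle length = 6 (tail of 0 descent steps not counted)

6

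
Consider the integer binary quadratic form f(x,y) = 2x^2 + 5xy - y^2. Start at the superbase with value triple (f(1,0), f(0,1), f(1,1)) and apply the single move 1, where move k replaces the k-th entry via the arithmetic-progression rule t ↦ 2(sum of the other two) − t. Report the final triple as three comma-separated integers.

start (2,-1,6) = (f(1,0),f(0,1),f(1,1))
replace slot 1: 2·((-1)+6) − 2 = 8 → (8,-1,6)

8,-1,6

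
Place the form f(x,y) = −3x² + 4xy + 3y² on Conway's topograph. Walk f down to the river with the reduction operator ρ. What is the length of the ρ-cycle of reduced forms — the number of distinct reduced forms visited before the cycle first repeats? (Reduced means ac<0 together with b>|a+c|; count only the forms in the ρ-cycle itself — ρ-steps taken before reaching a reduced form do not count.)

D = 52, ⌊√D⌋ = 7
river: ρ → (3,2,-4)
river: ρ → (-4,6,1)
river: ρ → (1,6,-4)
river: ρ → (-4,2,3)
river: ρ → (3,4,-3)
river: ρ → (-3,2,4)
river: ρ → (4,6,-1)
river: ρ → (-1,6,4)
river: ρ → (4,2,-3)
river: ρ → (-3,4,3)
ρ-cycle length = 10 (tail of 0 descent steps not counted)

10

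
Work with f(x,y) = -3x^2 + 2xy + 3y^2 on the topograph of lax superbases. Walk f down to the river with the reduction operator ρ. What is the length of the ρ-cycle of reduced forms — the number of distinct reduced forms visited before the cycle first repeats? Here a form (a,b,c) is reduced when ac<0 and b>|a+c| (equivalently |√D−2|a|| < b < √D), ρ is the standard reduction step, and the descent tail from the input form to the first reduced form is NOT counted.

D = 40, ⌊√D⌋ = 6
river: ρ → (3,4,-2)
river: ρ → (-2,4,3)
river: ρ → (3,2,-3)
river: ρ → (-3,4,2)
river: ρ → (2,4,-3)
river: ρ → (-3,2,3)
ρ-cycle length = 6 (tail of 0 descent steps not counted)

6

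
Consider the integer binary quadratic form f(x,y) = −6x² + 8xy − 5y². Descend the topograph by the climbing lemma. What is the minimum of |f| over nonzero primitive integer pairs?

translate: b→4 (≡-8 mod 12), so (6,-8,5)→(6,4,3)
flip: (6,4,3)→(3,-4,6)
translate: b→2 (≡-4 mod 6), so (3,-4,6)→(3,2,5)
reduced (well bottom): (3,2,5) with a≤c, −a<b≤a
well minimum |f| = |-3| = 3 (negative-definite)

3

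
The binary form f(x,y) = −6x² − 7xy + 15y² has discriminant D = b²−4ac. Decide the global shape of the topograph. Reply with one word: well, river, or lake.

D = b²−4ac = (-7)² − 4·(-6)·15 = 409
D > 0 non-square ⇒ indefinite ⇒ periodic river

river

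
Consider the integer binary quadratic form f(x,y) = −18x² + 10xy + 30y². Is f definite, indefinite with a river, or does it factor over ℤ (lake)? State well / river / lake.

D = b²−4ac = 10² − 4·(-18)·30 = 2260
D > 0 non-square ⇒ indefinite ⇒ periodic river

river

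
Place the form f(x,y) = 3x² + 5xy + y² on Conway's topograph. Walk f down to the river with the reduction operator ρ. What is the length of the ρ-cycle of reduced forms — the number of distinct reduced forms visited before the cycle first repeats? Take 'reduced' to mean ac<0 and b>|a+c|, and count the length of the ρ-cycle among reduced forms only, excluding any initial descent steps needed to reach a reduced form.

D = 13, ⌊√D⌋ = 3
descent: ρ → (1,3,-1)  [lands on river]
river: ρ → (-1,3,1)
ρ-cycle length = 2 (tail of 1 descent step not counted)

2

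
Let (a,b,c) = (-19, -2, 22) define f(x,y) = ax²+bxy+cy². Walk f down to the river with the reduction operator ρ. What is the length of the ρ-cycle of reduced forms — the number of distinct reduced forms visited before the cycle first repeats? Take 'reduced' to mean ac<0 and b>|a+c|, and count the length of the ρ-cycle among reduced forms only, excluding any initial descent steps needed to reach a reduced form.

D = 1676, ⌊√D⌋ = 40
descent: ρ → (22,2,-19)
descent: ρ → (-19,36,5)  [lands on river]
river: ρ → (5,34,-26)
river: ρ → (-26,18,13)
river: ρ → (13,34,-10)
river: ρ → (-10,26,25)
river: ρ → (25,24,-11)
river: ρ → (-11,20,29)
river: ρ → (29,38,-2)
river: ρ → (-2,38,29)
river: ρ → (29,20,-11)
river: ρ → (-11,24,25)
river: ρ → (25,26,-10)
river: ρ → (-10,34,13)
river: ρ → (13,18,-26)
river: ρ → (-26,34,5)
river: ρ → (5,36,-19)
river: ρ → (-19,40,1)
river: ρ → (1,40,-19)
ρ-cycle length = 18 (tail of 2 descent steps not counted)

18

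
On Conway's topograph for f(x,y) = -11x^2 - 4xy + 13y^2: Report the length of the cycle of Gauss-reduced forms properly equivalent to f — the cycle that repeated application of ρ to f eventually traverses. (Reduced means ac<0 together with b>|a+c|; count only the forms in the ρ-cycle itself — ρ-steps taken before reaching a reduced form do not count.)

D = 588, ⌊√D⌋ = 24
descent: ρ → (13,4,-11)  [lands on river]
river: ρ → (-11,18,6)
river: ρ → (6,18,-11)
river: ρ → (-11,4,13)
river: ρ → (13,22,-2)
river: ρ → (-2,22,13)
ρ-cycle length = 6 (tail of 1 descent step not counted)

6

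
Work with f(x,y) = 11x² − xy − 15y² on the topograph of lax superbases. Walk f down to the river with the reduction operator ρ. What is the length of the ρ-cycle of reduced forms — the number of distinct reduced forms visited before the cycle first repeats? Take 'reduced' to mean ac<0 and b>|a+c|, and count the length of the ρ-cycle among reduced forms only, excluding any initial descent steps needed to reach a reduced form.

D = 661, ⌊√D⌋ = 25
descent: ρ → (-15,1,11)
descent: ρ → (11,21,-5)  [lands on river]
river: ρ → (-5,19,15)
river: ρ → (15,11,-9)
river: ρ → (-9,25,1)
river: ρ → (1,25,-9)
river: ρ → (-9,11,15)
river: ρ → (15,19,-5)
river: ρ → (-5,21,11)
river: ρ → (11,23,-3)
river: ρ → (-3,25,3)
river: ρ → (3,23,-11)
river: ρ → (-11,21,5)
river: ρ → (5,19,-15)
river: ρ → (-15,11,9)
river: ρ → (9,25,-1)
river: ρ → (-1,25,9)
river: ρ → (9,11,-15)
river: ρ → (-15,19,5)
river: ρ → (5,21,-11)
river: ρ → (-11,23,3)
river: ρ → (3,25,-3)
river: ρ → (-3,23,11)
ρ-cycle length = 22 (tail of 2 descent steps not counted)

22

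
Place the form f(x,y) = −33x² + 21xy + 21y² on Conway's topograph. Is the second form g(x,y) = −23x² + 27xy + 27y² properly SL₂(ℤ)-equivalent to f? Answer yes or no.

D₁ = 3213, D₂ = 3213
river cycle of f (length 4): (21, 21, -33), (-33, 45, 9), (9, 45, -33), (-33, 21, 21)
river cycle of g (length 12): (27, 27, -23), (-23, 19, 31), (31, 43, -11), (-11, 45, 27), (27, 9, -29), (-29, 49, 7), (7, 49, -29), (-29, 9, 27), (27, 45, -11), (-11, 43, 31), … (2 more)
cycles differ ⇒ inequivalent

no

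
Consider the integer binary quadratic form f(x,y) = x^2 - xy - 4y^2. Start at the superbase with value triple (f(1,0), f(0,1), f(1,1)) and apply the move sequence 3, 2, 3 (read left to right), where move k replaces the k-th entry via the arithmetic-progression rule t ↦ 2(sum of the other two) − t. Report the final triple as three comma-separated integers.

start (1,-4,-4) = (f(1,0),f(0,1),f(1,1))
replace slot 3: 2·(1+(-4)) − (-4) = -2 → (1,-4,-2)
replace slot 2: 2·(1+(-2)) − (-4) = 2 → (1,2,-2)
replace slot 3: 2·(1+2) − (-2) = 8 → (1,2,8)

1,2,8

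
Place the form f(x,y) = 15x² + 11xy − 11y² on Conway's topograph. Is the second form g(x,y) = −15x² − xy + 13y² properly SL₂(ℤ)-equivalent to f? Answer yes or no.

D₁ = 781, D₂ = 781
river cycle of f (length 18): (-11, 11, 15), (15, 19, -7), (-7, 23, 9), (9, 13, -17), (-17, 21, 5), (5, 19, -21), (-21, 23, 3), (3, 25, -13), (-13, 27, 1), (1, 27, -13), … (8 more)
river cycle of g (length 18): (13, 27, -1), (-1, 27, 13), (13, 25, -3), (-3, 23, 21), (21, 19, -5), (-5, 21, 17), (17, 13, -9), (-9, 23, 7), (7, 19, -15), (-15, 11, 11), … (8 more)
cycles differ ⇒ inequivalent

no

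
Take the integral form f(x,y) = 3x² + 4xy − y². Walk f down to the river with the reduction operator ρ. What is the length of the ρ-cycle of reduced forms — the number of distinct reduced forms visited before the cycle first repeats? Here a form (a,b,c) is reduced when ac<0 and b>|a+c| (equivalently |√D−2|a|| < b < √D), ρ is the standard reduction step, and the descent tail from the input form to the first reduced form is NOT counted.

D = 28, ⌊√D⌋ = 5
river: ρ → (-1,4,3)
river: ρ → (3,2,-2)
river: ρ → (-2,2,3)
river: ρ → (3,4,-1)
ρ-cycle length = 4 (tail of 0 descent steps not counted)

4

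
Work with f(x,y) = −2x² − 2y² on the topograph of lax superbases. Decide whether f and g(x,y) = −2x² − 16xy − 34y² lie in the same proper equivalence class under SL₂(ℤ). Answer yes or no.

D₁ = -16, D₂ = -16
f is negative-definite; reduce −f:
−f: reduced (well bottom): (2,0,2) with a≤c, −a<b≤a
flip sign back: reduced form of f is (-2,0,-2)
g is negative-definite; reduce −g:
−g: translate: b→0 (≡16 mod 4), so (2,16,34)→(2,0,2)
−g: reduced (well bottom): (2,0,2) with a≤c, −a<b≤a
flip sign back: reduced form of g is (-2,0,-2)
reduced forms (-2, 0, -2) vs (-2, 0, -2) ⇒ equivalent

yes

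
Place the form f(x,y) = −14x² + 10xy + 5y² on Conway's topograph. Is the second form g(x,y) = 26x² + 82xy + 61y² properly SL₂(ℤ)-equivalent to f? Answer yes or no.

D₁ = 380, D₂ = 380
river cycle of f (length 4): (5, 10, -14), (-14, 18, 1), (1, 18, -14), (-14, 10, 5)
river cycle of g (length 4): (5, 10, -14), (-14, 18, 1), (1, 18, -14), (-14, 10, 5)
cycles coincide ⇒ equivalent

yes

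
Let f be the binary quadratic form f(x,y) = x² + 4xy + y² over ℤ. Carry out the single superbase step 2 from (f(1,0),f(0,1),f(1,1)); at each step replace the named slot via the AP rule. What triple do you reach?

start (1,1,6) = (f(1,0),f(0,1),f(1,1))
replace slot 2: 2·(1+6) − 1 = 13 → (1,13,6)

1,13,6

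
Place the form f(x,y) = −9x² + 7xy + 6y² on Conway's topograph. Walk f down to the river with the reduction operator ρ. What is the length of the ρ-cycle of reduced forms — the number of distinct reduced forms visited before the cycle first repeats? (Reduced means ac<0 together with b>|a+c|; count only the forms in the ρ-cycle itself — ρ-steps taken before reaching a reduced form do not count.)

D = 265, ⌊√D⌋ = 16
river: ρ → (6,5,-10)
river: ρ → (-10,15,1)
river: ρ → (1,15,-10)
river: ρ → (-10,5,6)
river: ρ → (6,7,-9)
river: ρ → (-9,11,4)
river: ρ → (4,13,-6)
river: ρ → (-6,11,6)
river: ρ → (6,13,-4)
river: ρ → (-4,11,9)
river: ρ → (9,7,-6)
river: ρ → (-6,5,10)
river: ρ → (10,15,-1)
river: ρ → (-1,15,10)
river: ρ → (10,5,-6)
river: ρ → (-6,7,9)
river: ρ → (9,11,-4)
river: ρ → (-4,13,6)
river: ρ → (6,11,-6)
river: ρ → (-6,13,4)
river: ρ → (4,11,-9)
river: ρ → (-9,7,6)
ρ-cycle length = 22 (tail of 0 descent steps not counted)

22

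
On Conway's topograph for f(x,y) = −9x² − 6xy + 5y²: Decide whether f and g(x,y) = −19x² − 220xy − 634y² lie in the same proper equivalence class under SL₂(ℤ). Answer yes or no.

D₁ = 216, D₂ = 216
river cycle of f (length 6): (5, 6, -9), (-9, 12, 2), (2, 12, -9), (-9, 6, 5), (5, 14, -1), (-1, 14, 5)
river cycle of g (length 6): (2, 12, -9), (-9, 6, 5), (5, 14, -1), (-1, 14, 5), (5, 6, -9), (-9, 12, 2)
cycles coincide ⇒ equivalent

yes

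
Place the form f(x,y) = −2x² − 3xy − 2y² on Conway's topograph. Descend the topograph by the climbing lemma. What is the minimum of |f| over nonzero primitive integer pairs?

translate: b→-1 (≡3 mod 4), so (2,3,2)→(2,-1,1)
flip: (2,-1,1)→(1,1,2)
reduced (well bottom): (1,1,2) with a≤c, −a<b≤a
well minimum |f| = |-1| = 1 (negative-definite)

1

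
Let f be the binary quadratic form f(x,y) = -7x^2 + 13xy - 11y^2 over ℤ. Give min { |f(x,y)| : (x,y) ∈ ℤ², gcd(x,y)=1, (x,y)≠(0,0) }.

translate: b→1 (≡-13 mod 14), so (7,-13,11)→(7,1,5)
flip: (7,1,5)→(5,-1,7)
reduced (well bottom): (5,-1,7) with a≤c, −a<b≤a
well minimum |f| = |-5| = 5 (negative-definite)

5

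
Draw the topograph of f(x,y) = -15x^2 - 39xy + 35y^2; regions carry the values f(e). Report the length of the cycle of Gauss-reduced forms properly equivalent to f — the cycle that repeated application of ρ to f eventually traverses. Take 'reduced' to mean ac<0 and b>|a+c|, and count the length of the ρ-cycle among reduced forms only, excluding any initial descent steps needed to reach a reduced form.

D = 3621, ⌊√D⌋ = 60
descent: ρ → (35,39,-15)  [lands on river]
river: ρ → (-15,51,17)
river: ρ → (17,51,-15)
river: ρ → (-15,39,35)
river: ρ → (35,31,-19)
river: ρ → (-19,45,21)
river: ρ → (21,39,-25)
river: ρ → (-25,11,35)
river: ρ → (35,59,-1)
river: ρ → (-1,59,35)
river: ρ → (35,11,-25)
river: ρ → (-25,39,21)
river: ρ → (21,45,-19)
river: ρ → (-19,31,35)
ρ-cycle length = 14 (tail of 1 descent step not counted)

14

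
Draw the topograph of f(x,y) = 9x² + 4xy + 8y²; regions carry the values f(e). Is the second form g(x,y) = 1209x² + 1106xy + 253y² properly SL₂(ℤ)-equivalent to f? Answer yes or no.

D₁ = -272, D₂ = -272
f: flip: (9,4,8)→(8,-4,9)
f: reduced (well bottom): (8,-4,9) with a≤c, −a<b≤a
g: flip: (1209,1106,253)→(253,-1106,1209)
g: translate: b→-94 (≡-1106 mod 506), so (253,-1106,1209)→(253,-94,9)
g: flip: (253,-94,9)→(9,94,253)
g: translate: b→4 (≡94 mod 18), so (9,94,253)→(9,4,8)
g: flip: (9,4,8)→(8,-4,9)
g: reduced (well bottom): (8,-4,9) with a≤c, −a<b≤a
reduced forms (8, -4, 9) vs (8, -4, 9) ⇒ equivalent

yes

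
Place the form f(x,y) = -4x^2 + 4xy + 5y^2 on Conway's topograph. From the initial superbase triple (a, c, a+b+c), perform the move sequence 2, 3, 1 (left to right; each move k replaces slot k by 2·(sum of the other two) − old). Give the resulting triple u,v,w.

start (-4,5,5) = (f(1,0),f(0,1),f(1,1))
replace slot 2: 2·((-4)+5) − 5 = -3 → (-4,-3,5)
replace slot 3: 2·((-4)+(-3)) − 5 = -19 → (-4,-3,-19)
replace slot 1: 2·((-3)+(-19)) − (-4) = -40 → (-40,-3,-19)

-40,-3,-19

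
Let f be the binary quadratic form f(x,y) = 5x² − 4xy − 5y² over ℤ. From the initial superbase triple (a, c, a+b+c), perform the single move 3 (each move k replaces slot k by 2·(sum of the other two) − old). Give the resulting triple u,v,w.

start (5,-5,-4) = (f(1,0),f(0,1),f(1,1))
replace slot 3: 2·(5+(-5)) − (-4) = 4 → (5,-5,4)

5,-5,4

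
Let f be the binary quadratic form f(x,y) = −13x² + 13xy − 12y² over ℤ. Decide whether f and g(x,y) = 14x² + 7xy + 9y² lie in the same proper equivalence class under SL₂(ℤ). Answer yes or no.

D₁ = -455, D₂ = -455
f is negative-definite; reduce −f:
−f: translate: b→13 (≡-13 mod 26), so (13,-13,12)→(13,13,12)
−f: flip: (13,13,12)→(12,-13,13)
−f: translate: b→11 (≡-13 mod 24), so (12,-13,13)→(12,11,12)
−f: reduced (well bottom): (12,11,12) with a≤c, −a<b≤a
flip sign back: reduced form of f is (-12,-11,-12)
g: flip: (14,7,9)→(9,-7,14)
g: reduced (well bottom): (9,-7,14) with a≤c, −a<b≤a
reduced forms (-12, -11, -12) vs (9, -7, 14) ⇒ inequivalent

no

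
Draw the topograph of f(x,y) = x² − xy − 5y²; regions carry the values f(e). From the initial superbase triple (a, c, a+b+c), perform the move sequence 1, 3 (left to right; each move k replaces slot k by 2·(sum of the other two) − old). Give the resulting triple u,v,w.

start (1,-5,-5) = (f(1,0),f(0,1),f(1,1))
replace slot 1: 2·((-5)+(-5)) − 1 = -21 → (-21,-5,-5)
replace slot 3: 2·((-21)+(-5)) − (-5) = -47 → (-21,-5,-47)

-21,-5,-47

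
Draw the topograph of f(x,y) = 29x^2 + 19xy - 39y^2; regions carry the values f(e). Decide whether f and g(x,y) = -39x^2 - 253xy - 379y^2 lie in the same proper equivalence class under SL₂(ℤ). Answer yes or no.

D₁ = 4885, D₂ = 4885
river cycle of f (length 26): (-39, 59, 9), (9, 67, -11), (-11, 65, 15), (15, 55, -31), (-31, 69, 1), (1, 69, -31), (-31, 55, 15), (15, 65, -11), (-11, 67, 9), (9, 59, -39), … (16 more)
river cycle of g (length 26): (-39, 59, 9), (9, 67, -11), (-11, 65, 15), (15, 55, -31), (-31, 69, 1), (1, 69, -31), (-31, 55, 15), (15, 65, -11), (-11, 67, 9), (9, 59, -39), … (16 more)
cycles coincide ⇒ equivalent

yes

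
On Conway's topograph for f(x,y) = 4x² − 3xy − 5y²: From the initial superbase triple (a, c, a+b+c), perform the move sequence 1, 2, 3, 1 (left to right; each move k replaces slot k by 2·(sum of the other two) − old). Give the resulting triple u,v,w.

start (4,-5,-4) = (f(1,0),f(0,1),f(1,1))
replace slot 1: 2·((-5)+(-4)) − 4 = -22 → (-22,-5,-4)
replace slot 2: 2·((-22)+(-4)) − (-5) = -47 → (-22,-47,-4)
replace slot 3: 2·((-22)+(-47)) − (-4) = -134 → (-22,-47,-134)
replace slot 1: 2·((-47)+(-134)) − (-22) = -340 → (-340,-47,-134)

-340,-47,-134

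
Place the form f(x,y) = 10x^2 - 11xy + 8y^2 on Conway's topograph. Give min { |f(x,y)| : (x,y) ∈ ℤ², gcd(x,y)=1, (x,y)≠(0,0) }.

translate: b→9 (≡-11 mod 20), so (10,-11,8)→(10,9,7)
flip: (10,9,7)→(7,-9,10)
translate: b→5 (≡-9 mod 14), so (7,-9,10)→(7,5,8)
reduced (well bottom): (7,5,8) with a≤c, −a<b≤a
well minimum = a = 7

7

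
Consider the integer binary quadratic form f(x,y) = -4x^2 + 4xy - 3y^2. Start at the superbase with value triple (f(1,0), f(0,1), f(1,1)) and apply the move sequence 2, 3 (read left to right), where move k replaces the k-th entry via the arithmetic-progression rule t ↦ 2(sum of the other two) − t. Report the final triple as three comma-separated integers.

start (-4,-3,-3) = (f(1,0),f(0,1),f(1,1))
replace slot 2: 2·((-4)+(-3)) − (-3) = -11 → (-4,-11,-3)
replace slot 3: 2·((-4)+(-11)) − (-3) = -27 → (-4,-11,-27)

-4,-11,-27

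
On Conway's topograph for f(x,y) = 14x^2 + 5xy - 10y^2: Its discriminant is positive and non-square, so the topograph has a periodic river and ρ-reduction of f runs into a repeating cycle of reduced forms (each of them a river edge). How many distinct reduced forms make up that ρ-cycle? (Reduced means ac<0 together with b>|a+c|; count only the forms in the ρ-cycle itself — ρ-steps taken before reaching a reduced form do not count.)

D = 585, ⌊√D⌋ = 24
river: ρ → (-10,15,9)
river: ρ → (9,21,-4)
river: ρ → (-4,19,14)
river: ρ → (14,9,-9)
river: ρ → (-9,9,14)
river: ρ → (14,19,-4)
river: ρ → (-4,21,9)
river: ρ → (9,15,-10)
river: ρ → (-10,5,14)
river: ρ → (14,23,-1)
river: ρ → (-1,23,14)
river: ρ → (14,5,-10)
ρ-cycle length = 12 (tail of 0 descent steps not counted)

12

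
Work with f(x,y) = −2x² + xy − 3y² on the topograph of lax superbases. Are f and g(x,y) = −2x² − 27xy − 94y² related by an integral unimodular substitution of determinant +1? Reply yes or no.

D₁ = -23, D₂ = -23
f is negative-definite; reduce −f:
−f: reduced (well bottom): (2,-1,3) with a≤c, −a<b≤a
flip sign back: reduced form of f is (-2,1,-3)
g is negative-definite; reduce −g:
−g: translate: b→-1 (≡27 mod 4), so (2,27,94)→(2,-1,3)
−g: reduced (well bottom): (2,-1,3) with a≤c, −a<b≤a
flip sign back: reduced form of g is (-2,1,-3)
reduced forms (-2, 1, -3) vs (-2, 1, -3) ⇒ equivalent

yes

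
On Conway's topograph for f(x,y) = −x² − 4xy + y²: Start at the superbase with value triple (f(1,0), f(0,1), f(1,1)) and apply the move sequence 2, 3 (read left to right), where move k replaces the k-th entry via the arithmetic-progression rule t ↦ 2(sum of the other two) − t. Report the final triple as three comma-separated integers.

start (-1,1,-4) = (f(1,0),f(0,1),f(1,1))
replace slot 2: 2·((-1)+(-4)) − 1 = -11 → (-1,-11,-4)
replace slot 3: 2·((-1)+(-11)) − (-4) = -20 → (-1,-11,-20)

-1,-11,-20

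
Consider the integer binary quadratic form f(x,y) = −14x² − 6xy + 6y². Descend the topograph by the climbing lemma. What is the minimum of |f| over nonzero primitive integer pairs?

descent: ρ → (6,18,-2)  [lands on river]
river: ρ → (-2,18,6)
closes: descent 1, river 2
min |a| on river = 2

2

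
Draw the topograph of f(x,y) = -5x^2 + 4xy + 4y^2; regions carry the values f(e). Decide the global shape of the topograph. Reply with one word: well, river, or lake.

D = b²−4ac = 4² − 4·(-5)·4 = 96
D > 0 non-square ⇒ indefinite ⇒ periodic river

river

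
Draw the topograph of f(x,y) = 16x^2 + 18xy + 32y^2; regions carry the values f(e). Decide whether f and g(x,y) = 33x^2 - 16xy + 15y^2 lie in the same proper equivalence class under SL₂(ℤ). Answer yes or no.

D₁ = -1724, D₂ = -1724
f: translate: b→-14 (≡18 mod 32), so (16,18,32)→(16,-14,30)
f: reduced (well bottom): (16,-14,30) with a≤c, −a<b≤a
g: flip: (33,-16,15)→(15,16,33)
g: translate: b→-14 (≡16 mod 30), so (15,16,33)→(15,-14,32)
g: reduced (well bottom): (15,-14,32) with a≤c, −a<b≤a
reduced forms (16, -14, 30) vs (15, -14, 32) ⇒ inequivalent

no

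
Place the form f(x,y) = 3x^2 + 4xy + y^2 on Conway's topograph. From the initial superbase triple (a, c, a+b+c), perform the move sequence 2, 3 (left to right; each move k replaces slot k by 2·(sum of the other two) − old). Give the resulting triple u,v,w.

start (3,1,8) = (f(1,0),f(0,1),f(1,1))
replace slot 2: 2·(3+8) − 1 = 21 → (3,21,8)
replace slot 3: 2·(3+21) − 8 = 40 → (3,21,40)

3,21,40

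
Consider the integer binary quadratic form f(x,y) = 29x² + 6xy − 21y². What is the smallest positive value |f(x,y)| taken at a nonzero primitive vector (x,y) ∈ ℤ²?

descent: ρ → (-21,36,14)  [lands on river]
river: ρ → (14,48,-3)
river: ρ → (-3,48,14)
river: ρ → (14,36,-21)
river: ρ → (-21,48,2)
river: ρ → (2,48,-21)
closes: descent 1, river 6
min |a| on river = 2

2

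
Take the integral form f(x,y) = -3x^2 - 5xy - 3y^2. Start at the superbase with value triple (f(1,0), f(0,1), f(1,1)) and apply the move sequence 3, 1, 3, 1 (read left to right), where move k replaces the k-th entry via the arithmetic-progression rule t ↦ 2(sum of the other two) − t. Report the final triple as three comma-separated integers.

start (-3,-3,-11) = (f(1,0),f(0,1),f(1,1))
replace slot 3: 2·((-3)+(-3)) − (-11) = -1 → (-3,-3,-1)
replace slot 1: 2·((-3)+(-1)) − (-3) = -5 → (-5,-3,-1)
replace slot 3: 2·((-5)+(-3)) − (-1) = -15 → (-5,-3,-15)
replace slot 1: 2·((-3)+(-15)) − (-5) = -31 → (-31,-3,-15)

-31,-3,-15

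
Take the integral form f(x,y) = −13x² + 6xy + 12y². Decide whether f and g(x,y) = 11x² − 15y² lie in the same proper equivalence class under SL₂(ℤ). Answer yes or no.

D₁ = 660, D₂ = 660
river cycle of f (length 8): (12, 18, -7), (-7, 24, 3), (3, 24, -7), (-7, 18, 12), (12, 6, -13), (-13, 20, 5), (5, 20, -13), (-13, 6, 12)
river cycle of g (length 6): (11, 22, -4), (-4, 18, 21), (21, 24, -1), (-1, 24, 21), (21, 18, -4), (-4, 22, 11)
cycles differ ⇒ inequivalent

no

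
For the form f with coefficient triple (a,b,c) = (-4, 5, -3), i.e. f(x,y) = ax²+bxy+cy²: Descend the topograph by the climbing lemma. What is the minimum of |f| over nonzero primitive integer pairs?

translate: b→3 (≡-5 mod 8), so (4,-5,3)→(4,3,2)
flip: (4,3,2)→(2,-3,4)
translate: b→1 (≡-3 mod 4), so (2,-3,4)→(2,1,3)
reduced (well bottom): (2,1,3) with a≤c, −a<b≤a
well minimum |f| = |-2| = 2 (negative-definite)

2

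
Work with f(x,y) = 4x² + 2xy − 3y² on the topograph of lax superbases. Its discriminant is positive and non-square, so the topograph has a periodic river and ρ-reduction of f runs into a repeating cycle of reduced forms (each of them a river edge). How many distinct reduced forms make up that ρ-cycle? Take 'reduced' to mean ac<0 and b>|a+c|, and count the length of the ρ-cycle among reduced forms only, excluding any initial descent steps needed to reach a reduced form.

D = 52, ⌊√D⌋ = 7
river: ρ → (-3,4,3)
river: ρ → (3,2,-4)
river: ρ → (-4,6,1)
river: ρ → (1,6,-4)
river: ρ → (-4,2,3)
river: ρ → (3,4,-3)
river: ρ → (-3,2,4)
river: ρ → (4,6,-1)
river: ρ → (-1,6,4)
river: ρ → (4,2,-3)
ρ-cycle length = 10 (tail of 0 descent steps not counted)

10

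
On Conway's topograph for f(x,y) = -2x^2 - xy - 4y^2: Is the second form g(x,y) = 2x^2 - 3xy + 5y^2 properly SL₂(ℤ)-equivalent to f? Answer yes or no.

D₁ = -31, D₂ = -31
f is negative-definite; reduce −f:
−f: reduced (well bottom): (2,1,4) with a≤c, −a<b≤a
flip sign back: reduced form of f is (-2,-1,-4)
g: translate: b→1 (≡-3 mod 4), so (2,-3,5)→(2,1,4)
g: reduced (well bottom): (2,1,4) with a≤c, −a<b≤a
reduced forms (-2, -1, -4) vs (2, 1, 4) ⇒ inequivalent

no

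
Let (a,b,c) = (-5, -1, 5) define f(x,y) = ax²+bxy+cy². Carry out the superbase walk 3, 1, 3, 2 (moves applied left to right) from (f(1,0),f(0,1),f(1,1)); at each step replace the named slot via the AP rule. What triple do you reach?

start (-5,5,-1) = (f(1,0),f(0,1),f(1,1))
replace slot 3: 2·((-5)+5) − (-1) = 1 → (-5,5,1)
replace slot 1: 2·(5+1) − (-5) = 17 → (17,5,1)
replace slot 3: 2·(17+5) − 1 = 43 → (17,5,43)
replace slot 2: 2·(17+43) − 5 = 115 → (17,115,43)

17,115,43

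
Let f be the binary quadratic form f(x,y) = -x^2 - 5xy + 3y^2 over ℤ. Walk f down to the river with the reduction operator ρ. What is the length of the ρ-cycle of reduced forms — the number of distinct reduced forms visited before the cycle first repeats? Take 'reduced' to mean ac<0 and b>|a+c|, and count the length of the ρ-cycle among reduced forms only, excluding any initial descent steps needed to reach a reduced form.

D = 37, ⌊√D⌋ = 6
descent: ρ → (3,5,-1)  [lands on river]
river: ρ → (-1,5,3)
river: ρ → (3,1,-3)
river: ρ → (-3,5,1)
river: ρ → (1,5,-3)
river: ρ → (-3,1,3)
ρ-cycle length = 6 (tail of 1 descent step not counted)

6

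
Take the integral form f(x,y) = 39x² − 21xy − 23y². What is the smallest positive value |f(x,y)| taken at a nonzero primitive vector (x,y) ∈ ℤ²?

descent: ρ → (-23,21,39)  [lands on river]
river: ρ → (39,57,-5)
river: ρ → (-5,63,3)
river: ρ → (3,63,-5)
river: ρ → (-5,57,39)
river: ρ → (39,21,-23)
river: ρ → (-23,25,37)
river: ρ → (37,49,-11)
river: ρ → (-11,61,7)
river: ρ → (7,51,-51)
river: ρ → (-51,51,7)
river: ρ → (7,61,-11)
river: ρ → (-11,49,37)
river: ρ → (37,25,-23)
closes: descent 1, river 14
min |a| on river = 3

3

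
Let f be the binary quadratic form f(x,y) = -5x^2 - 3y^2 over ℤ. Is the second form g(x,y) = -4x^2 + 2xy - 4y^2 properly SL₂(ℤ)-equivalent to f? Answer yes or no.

D₁ = -60, D₂ = -60
f is negative-definite; reduce −f:
−f: flip: (5,0,3)→(3,0,5)
−f: reduced (well bottom): (3,0,5) with a≤c, −a<b≤a
flip sign back: reduced form of f is (-3,0,-5)
g is negative-definite; reduce −g:
−g: flip: (4,-2,4)→(4,2,4)
−g: reduced (well bottom): (4,2,4) with a≤c, −a<b≤a
flip sign back: reduced form of g is (-4,-2,-4)
reduced forms (-3, 0, -5) vs (-4, -2, -4) ⇒ inequivalent

no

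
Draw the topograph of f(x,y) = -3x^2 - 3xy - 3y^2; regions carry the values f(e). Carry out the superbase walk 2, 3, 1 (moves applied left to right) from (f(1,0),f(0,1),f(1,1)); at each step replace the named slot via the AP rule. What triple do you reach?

start (-3,-3,-9) = (f(1,0),f(0,1),f(1,1))
replace slot 2: 2·((-3)+(-9)) − (-3) = -21 → (-3,-21,-9)
replace slot 3: 2·((-3)+(-21)) − (-9) = -39 → (-3,-21,-39)
replace slot 1: 2·((-21)+(-39)) − (-3) = -117 → (-117,-21,-39)

-117,-21,-39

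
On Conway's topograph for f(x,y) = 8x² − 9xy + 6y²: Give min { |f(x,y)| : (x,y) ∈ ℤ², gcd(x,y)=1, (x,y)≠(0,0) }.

translate: b→7 (≡-9 mod 16), so (8,-9,6)→(8,7,5)
flip: (8,7,5)→(5,-7,8)
translate: b→3 (≡-7 mod 10), so (5,-7,8)→(5,3,6)
reduced (well bottom): (5,3,6) with a≤c, −a<b≤a
well minimum = a = 5

5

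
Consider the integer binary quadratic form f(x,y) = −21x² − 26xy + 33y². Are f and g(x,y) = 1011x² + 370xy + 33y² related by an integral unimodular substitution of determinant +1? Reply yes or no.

D₁ = 3448, D₂ = 3448
river cycle of f (length 40): (33, 26, -21), (-21, 58, 1), (1, 58, -21), (-21, 26, 33), (33, 40, -14), (-14, 44, 27), (27, 10, -31), (-31, 52, 6), (6, 56, -13), (-13, 48, 22), … (30 more)
river cycle of g (length 40): (33, 26, -21), (-21, 58, 1), (1, 58, -21), (-21, 26, 33), (33, 40, -14), (-14, 44, 27), (27, 10, -31), (-31, 52, 6), (6, 56, -13), (-13, 48, 22), … (30 more)
cycles coincide ⇒ equivalent

yes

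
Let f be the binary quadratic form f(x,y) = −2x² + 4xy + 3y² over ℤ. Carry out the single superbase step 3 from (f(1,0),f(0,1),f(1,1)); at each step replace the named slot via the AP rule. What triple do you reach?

start (-2,3,5) = (f(1,0),f(0,1),f(1,1))
replace slot 3: 2·((-2)+3) − 5 = -3 → (-2,3,-3)

-2,3,-3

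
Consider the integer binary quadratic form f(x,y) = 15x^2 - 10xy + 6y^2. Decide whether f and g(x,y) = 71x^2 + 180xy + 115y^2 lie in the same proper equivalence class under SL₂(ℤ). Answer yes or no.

D₁ = -260, D₂ = -260
f: flip: (15,-10,6)→(6,10,15)
f: translate: b→-2 (≡10 mod 12), so (6,10,15)→(6,-2,11)
f: reduced (well bottom): (6,-2,11) with a≤c, −a<b≤a
g: translate: b→38 (≡180 mod 142), so (71,180,115)→(71,38,6)
g: flip: (71,38,6)→(6,-38,71)
g: translate: b→-2 (≡-38 mod 12), so (6,-38,71)→(6,-2,11)
g: reduced (well bottom): (6,-2,11) with a≤c, −a<b≤a
reduced forms (6, -2, 11) vs (6, -2, 11) ⇒ equivalent

yes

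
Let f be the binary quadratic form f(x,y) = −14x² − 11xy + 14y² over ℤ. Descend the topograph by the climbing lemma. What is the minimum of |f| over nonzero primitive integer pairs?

descent: ρ → (14,11,-14)  [lands on river]
river: ρ → (-14,17,11)
river: ρ → (11,27,-4)
river: ρ → (-4,29,4)
river: ρ → (4,27,-11)
river: ρ → (-11,17,14)
closes: descent 1, river 6
min |a| on river = 4

4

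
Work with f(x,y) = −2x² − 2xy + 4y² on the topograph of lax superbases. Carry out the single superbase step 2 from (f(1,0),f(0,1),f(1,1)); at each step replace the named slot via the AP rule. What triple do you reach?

start (-2,4,0) = (f(1,0),f(0,1),f(1,1))
replace slot 2: 2·((-2)+0) − 4 = -8 → (-2,-8,0)

-2,-8,0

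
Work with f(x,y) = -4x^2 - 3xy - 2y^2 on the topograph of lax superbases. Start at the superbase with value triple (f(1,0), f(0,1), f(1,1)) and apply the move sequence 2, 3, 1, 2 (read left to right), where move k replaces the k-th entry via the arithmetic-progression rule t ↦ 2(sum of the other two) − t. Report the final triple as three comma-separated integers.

start (-4,-2,-9) = (f(1,0),f(0,1),f(1,1))
replace slot 2: 2·((-4)+(-9)) − (-2) = -24 → (-4,-24,-9)
replace slot 3: 2·((-4)+(-24)) − (-9) = -47 → (-4,-24,-47)
replace slot 1: 2·((-24)+(-47)) − (-4) = -138 → (-138,-24,-47)
replace slot 2: 2·((-138)+(-47)) − (-24) = -346 → (-138,-346,-47)

-138,-346,-47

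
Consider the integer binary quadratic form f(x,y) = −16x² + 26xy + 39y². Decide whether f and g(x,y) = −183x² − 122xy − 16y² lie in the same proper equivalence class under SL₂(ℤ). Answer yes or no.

D₁ = 3172, D₂ = 3172
river cycle of f (length 8): (39, 52, -3), (-3, 56, 3), (3, 52, -39), (-39, 26, 16), (16, 38, -27), (-27, 16, 27), (27, 38, -16), (-16, 26, 39)
river cycle of g (length 8): (-16, 26, 39), (39, 52, -3), (-3, 56, 3), (3, 52, -39), (-39, 26, 16), (16, 38, -27), (-27, 16, 27), (27, 38, -16)
cycles coincide ⇒ equivalent

yes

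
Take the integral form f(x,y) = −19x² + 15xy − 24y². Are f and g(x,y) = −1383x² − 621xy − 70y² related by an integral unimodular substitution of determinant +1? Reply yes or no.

D₁ = -1599, D₂ = -1599
f is negative-definite; reduce −f:
−f: reduced (well bottom): (19,-15,24) with a≤c, −a<b≤a
flip sign back: reduced form of f is (-19,15,-24)
g is negative-definite; reduce −g:
−g: flip: (1383,621,70)→(70,-621,1383)
−g: translate: b→-61 (≡-621 mod 140), so (70,-621,1383)→(70,-61,19)
−g: flip: (70,-61,19)→(19,61,70)
−g: translate: b→-15 (≡61 mod 38), so (19,61,70)→(19,-15,24)
−g: reduced (well bottom): (19,-15,24) with a≤c, −a<b≤a
flip sign back: reduced form of g is (-19,15,-24)
reduced forms (-19, 15, -24) vs (-19, 15, -24) ⇒ equivalent

yes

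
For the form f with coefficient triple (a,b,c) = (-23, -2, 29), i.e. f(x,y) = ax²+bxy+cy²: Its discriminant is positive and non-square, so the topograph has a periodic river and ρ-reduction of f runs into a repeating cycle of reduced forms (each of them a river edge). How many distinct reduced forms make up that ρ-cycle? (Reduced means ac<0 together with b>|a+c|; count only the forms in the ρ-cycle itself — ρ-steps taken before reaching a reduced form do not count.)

D = 2672, ⌊√D⌋ = 51
descent: ρ → (29,2,-23)
descent: ρ → (-23,44,8)  [lands on river]
river: ρ → (8,36,-43)
river: ρ → (-43,50,1)
river: ρ → (1,50,-43)
river: ρ → (-43,36,8)
river: ρ → (8,44,-23)
river: ρ → (-23,48,4)
river: ρ → (4,48,-23)
ρ-cycle length = 8 (tail of 2 descent steps not counted)

8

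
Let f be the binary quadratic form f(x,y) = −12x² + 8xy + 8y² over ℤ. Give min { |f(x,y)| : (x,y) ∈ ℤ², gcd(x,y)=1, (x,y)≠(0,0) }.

river: ρ → (8,8,-12)
river: ρ → (-12,16,4)
river: ρ → (4,16,-12)
river: ρ → (-12,8,8)
closes: descent 0, river 4
min |a| on river = 4

4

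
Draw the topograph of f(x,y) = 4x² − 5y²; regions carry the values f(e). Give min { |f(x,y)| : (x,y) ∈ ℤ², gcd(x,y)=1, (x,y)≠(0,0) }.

descent: ρ → (-5,0,4)
descent: ρ → (4,8,-1)  [lands on river]
river: ρ → (-1,8,4)
closes: descent 2, river 2
min |a| on river = 1

1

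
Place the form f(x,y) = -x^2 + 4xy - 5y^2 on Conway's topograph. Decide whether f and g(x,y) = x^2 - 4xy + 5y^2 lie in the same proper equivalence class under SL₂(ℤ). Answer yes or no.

D₁ = -4, D₂ = -4
f is negative-definite; reduce −f:
−f: translate: b→0 (≡-4 mod 2), so (1,-4,5)→(1,0,1)
−f: reduced (well bottom): (1,0,1) with a≤c, −a<b≤a
flip sign back: reduced form of f is (-1,0,-1)
g: translate: b→0 (≡-4 mod 2), so (1,-4,5)→(1,0,1)
g: reduced (well bottom): (1,0,1) with a≤c, −a<b≤a
reduced forms (-1, 0, -1) vs (1, 0, 1) ⇒ inequivalent

no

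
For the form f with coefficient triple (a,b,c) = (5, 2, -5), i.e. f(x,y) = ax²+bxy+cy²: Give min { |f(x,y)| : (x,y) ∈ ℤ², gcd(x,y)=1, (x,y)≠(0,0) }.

river: ρ → (-5,8,2)
river: ρ → (2,8,-5)
river: ρ → (-5,2,5)
river: ρ → (5,8,-2)
river: ρ → (-2,8,5)
river: ρ → (5,2,-5)
closes: descent 0, river 6
min |a| on river = 2

2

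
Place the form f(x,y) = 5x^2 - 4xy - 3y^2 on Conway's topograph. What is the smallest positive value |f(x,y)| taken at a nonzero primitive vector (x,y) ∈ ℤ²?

descent: ρ → (-3,4,5)  [lands on river]
river: ρ → (5,6,-2)
river: ρ → (-2,6,5)
river: ρ → (5,4,-3)
river: ρ → (-3,8,1)
river: ρ → (1,8,-3)
closes: descent 1, river 6
min |a| on river = 1

1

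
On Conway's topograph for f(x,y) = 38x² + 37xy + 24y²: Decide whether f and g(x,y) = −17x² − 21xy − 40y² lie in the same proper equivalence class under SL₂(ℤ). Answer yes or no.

D₁ = -2279, D₂ = -2279
f: flip: (38,37,24)→(24,-37,38)
f: translate: b→11 (≡-37 mod 48), so (24,-37,38)→(24,11,25)
f: reduced (well bottom): (24,11,25) with a≤c, −a<b≤a
g is negative-definite; reduce −g:
−g: translate: b→-13 (≡21 mod 34), so (17,21,40)→(17,-13,36)
−g: reduced (well bottom): (17,-13,36) with a≤c, −a<b≤a
flip sign back: reduced form of g is (-17,13,-36)
reduced forms (24, 11, 25) vs (-17, 13, -36) ⇒ inequivalent

no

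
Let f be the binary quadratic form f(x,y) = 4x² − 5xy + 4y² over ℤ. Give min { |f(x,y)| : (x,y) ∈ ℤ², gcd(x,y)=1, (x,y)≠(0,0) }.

translate: b→3 (≡-5 mod 8), so (4,-5,4)→(4,3,3)
flip: (4,3,3)→(3,-3,4)
translate: b→3 (≡-3 mod 6), so (3,-3,4)→(3,3,4)
reduced (well bottom): (3,3,4) with a≤c, −a<b≤a
well minimum = a = 3

3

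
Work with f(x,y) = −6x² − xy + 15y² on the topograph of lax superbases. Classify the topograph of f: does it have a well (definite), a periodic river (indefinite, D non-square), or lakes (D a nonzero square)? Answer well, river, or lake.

D = b²−4ac = (-1)² − 4·(-6)·15 = 361
D = 19² is a perfect square ⇒ form factors over ℤ ⇒ lakes

lake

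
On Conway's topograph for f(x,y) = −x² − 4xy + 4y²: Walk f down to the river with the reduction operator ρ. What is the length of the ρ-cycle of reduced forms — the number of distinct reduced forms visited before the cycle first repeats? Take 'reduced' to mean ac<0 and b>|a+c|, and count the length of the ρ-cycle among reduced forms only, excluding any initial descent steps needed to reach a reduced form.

D = 32, ⌊√D⌋ = 5
descent: ρ → (4,4,-1)  [lands on river]
river: ρ → (-1,4,4)
ρ-cycle length = 2 (tail of 1 descent step not counted)

2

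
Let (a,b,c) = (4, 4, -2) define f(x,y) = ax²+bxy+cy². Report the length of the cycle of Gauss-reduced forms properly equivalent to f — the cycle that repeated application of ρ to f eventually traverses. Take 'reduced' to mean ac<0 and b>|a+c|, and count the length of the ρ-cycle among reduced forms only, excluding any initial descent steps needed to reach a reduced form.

D = 48, ⌊√D⌋ = 6
river: ρ → (-2,4,4)
river: ρ → (4,4,-2)
ρ-cycle length = 2 (tail of 0 descent steps not counted)

2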